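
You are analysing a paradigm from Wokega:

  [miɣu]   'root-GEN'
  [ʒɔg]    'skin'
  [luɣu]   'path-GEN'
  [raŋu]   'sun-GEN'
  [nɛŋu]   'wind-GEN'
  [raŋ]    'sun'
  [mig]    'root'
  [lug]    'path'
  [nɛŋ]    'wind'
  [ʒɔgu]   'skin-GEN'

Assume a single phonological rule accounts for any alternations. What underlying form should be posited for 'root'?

/miɣ/

'root' shows [ɣ] ~ [g] at the end of the stem ([miɣu] vs [mig]).
If /g/ were underlying and a rule turned it into [ɣ] before the GEN suffix, 'skin' would also alternate; but it has [g] in both [ʒɔgu] and [ʒɔg].
The alternation reflects word-final hardening: voiced fricatives become stops word-finally. /ɣ/ is underlying.
The underlying form of 'root' is therefore /miɣ/.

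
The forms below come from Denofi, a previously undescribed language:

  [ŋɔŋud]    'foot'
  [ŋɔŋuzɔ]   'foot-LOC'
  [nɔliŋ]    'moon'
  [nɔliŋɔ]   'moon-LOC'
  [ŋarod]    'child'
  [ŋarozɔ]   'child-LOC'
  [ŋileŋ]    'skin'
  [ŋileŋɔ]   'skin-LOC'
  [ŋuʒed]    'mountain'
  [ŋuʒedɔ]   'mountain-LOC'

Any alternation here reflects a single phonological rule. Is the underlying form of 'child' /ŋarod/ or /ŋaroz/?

In [ŋarod] and [ŋarozɔ] the final segment of 'child' alternates: [d] ~ [z].
But 'mountain' keeps [d] in both environments ([ŋuʒed], [ŋuʒedɔ]), so there is no rule changing /d/ to [z] before the LOC suffix.
The alternation reflects word-final hardening: voiced fricatives become stops word-finally. /z/ is underlying.

/ŋaroz/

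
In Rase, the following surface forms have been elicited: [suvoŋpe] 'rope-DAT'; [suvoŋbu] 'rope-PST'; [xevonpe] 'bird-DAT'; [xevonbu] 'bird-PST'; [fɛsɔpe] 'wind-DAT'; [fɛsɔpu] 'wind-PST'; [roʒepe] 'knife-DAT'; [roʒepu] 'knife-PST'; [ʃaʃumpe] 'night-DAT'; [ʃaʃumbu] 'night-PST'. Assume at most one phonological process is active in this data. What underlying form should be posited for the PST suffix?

/-bu/

The PST morpheme has two allomorphs, [-bu] and [-pu].
By contrast the DAT suffix keeps its initial [p] throughout — that segment must be underlying.
The PST suffix is therefore /-bu/ underlyingly, with post-vocalic devoicing: voiced stops become voiceless after a vowel.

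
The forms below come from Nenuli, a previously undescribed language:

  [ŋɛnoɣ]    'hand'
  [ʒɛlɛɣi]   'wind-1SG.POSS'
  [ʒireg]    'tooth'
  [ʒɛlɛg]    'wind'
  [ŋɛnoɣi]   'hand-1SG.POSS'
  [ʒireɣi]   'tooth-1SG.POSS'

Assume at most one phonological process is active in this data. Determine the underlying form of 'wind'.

'wind' shows [g] ~ [ɣ] at the end of the stem ([ʒɛlɛg] vs [ʒɛlɛɣi]).
The stem 'hand' ([ŋɛnoɣ], [ŋɛnoɣi]) shows [ɣ] unchanged in both environments, so [ɣ] cannot be basic with [g] derived in isolation.
Therefore /g/ is basic and [ɣ] is derived by intervocalic spirantization (voiced stops become fricatives between vowels).

/ʒɛlɛg/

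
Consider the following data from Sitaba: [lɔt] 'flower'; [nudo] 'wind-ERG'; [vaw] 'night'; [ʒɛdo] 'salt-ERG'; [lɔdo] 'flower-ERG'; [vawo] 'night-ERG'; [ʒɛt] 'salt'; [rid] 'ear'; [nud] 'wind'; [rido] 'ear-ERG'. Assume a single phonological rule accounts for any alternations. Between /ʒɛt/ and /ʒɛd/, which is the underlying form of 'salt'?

/ʒɛt/

'salt' shows [d] ~ [t] at the end of the stem ([ʒɛdo] vs [ʒɛt]).
Compare 'ear', with invariant [d] in [rido] and [rid]: an analysis with underlying /d/ and a rule producing [t] in isolation would wrongly predict alternation here too.
The alternation reflects intervocalic voicing: voiceless stops become voiced between vowels. /t/ is underlying.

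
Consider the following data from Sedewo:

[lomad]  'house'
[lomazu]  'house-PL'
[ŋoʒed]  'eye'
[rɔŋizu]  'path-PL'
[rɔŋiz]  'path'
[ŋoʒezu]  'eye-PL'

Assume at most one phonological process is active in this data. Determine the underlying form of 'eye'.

/ŋoʒed/

The stem for 'eye' ends in [d] in [ŋoʒed] but [z] in [ŋoʒezu].
Compare 'path', with invariant [z] in [rɔŋiz] and [rɔŋizu]: an analysis with underlying /z/ and a rule producing [d] in isolation would wrongly predict alternation here too.
So /d/ is underlying, and a rule of intervocalic spirantization — voiced stops become fricatives between vowels — gives [z].
So 'eye' = /ŋoʒed/.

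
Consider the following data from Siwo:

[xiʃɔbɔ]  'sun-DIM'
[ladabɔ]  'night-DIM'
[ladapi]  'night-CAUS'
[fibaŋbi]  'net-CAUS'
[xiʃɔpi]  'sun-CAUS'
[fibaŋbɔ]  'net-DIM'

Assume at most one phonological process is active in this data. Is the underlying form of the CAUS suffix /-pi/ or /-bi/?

The CAUS suffix surfaces as [-bi] and [-pi], depending on the final segment of the stem.
The DIM suffix, which begins with [b], is invariant after every stem; so [b] is not altered by any rule here.
The CAUS suffix is therefore /-pi/ underlyingly, with post-nasal voicing: voiceless stops become voiced after a nasal.

/-pi/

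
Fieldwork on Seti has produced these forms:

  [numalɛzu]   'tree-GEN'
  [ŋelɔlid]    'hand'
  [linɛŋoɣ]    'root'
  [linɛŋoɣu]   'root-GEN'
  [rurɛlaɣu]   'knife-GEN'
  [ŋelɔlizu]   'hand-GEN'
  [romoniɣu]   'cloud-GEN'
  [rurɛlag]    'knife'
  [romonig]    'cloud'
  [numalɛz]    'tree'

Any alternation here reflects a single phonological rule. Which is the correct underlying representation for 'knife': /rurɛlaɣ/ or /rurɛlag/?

The stem for 'knife' ends in [ɣ] in [rurɛlaɣu] but [g] in [rurɛlag].
Compare 'root', with invariant [ɣ] in [linɛŋoɣu] and [linɛŋoɣ]: an analysis with underlying /ɣ/ and a rule producing [g] in isolation would wrongly predict alternation here too.
Therefore /g/ is basic and [ɣ] is derived by intervocalic spirantization (voiced stops become fricatives between vowels).

/rurɛlag/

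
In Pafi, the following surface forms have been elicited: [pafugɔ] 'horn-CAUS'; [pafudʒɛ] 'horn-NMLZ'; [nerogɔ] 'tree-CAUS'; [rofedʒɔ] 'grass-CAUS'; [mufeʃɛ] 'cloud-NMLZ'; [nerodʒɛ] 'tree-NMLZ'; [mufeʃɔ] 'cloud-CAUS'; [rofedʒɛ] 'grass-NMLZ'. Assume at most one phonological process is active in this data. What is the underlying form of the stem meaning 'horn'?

'horn' shows [g] ~ [dʒ] at the end of the stem ([pafugɔ] vs [pafudʒɛ]).
If /dʒ/ were underlying and a rule turned it into [g] before the CAUS suffix, 'grass' would also alternate; but it has [dʒ] in both [rofedʒɔ] and [rofedʒɛ].
The alternation reflects palatalization before a front vowel: /g/ becomes palato-alveolar [dʒ] before a front vowel. /g/ is underlying.
The underlying form of 'horn' is therefore /pafug/.

/pafug/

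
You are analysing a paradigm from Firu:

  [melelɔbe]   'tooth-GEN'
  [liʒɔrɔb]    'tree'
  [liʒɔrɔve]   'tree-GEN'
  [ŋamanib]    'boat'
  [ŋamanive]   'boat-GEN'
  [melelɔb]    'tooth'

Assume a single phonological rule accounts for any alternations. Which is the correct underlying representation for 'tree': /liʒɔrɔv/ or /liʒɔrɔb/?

/liʒɔrɔv/

In [liʒɔrɔve] and [liʒɔrɔb] the final segment of 'tree' alternates: [v] ~ [b].
The stem 'tooth' ([melelɔbe], [melelɔb]) shows [b] unchanged in both environments, so [b] cannot be basic with [v] derived before the GEN suffix.
Therefore /v/ is basic and [b] is derived by word-final hardening (voiced fricatives become stops word-finally).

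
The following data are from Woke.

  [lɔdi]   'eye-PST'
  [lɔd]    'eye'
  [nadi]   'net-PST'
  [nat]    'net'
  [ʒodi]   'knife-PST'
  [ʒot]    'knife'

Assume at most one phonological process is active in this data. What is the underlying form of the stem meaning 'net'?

The stem for 'net' ends in [d] in [nadi] but [t] in [nat].
But 'eye' keeps [d] in both environments ([lɔdi], [lɔd]), so there is no rule changing /d/ to [t] in isolation.
So /t/ is underlying, and a rule of intervocalic voicing — voiceless stops become voiced between vowels — gives [d].

/nat/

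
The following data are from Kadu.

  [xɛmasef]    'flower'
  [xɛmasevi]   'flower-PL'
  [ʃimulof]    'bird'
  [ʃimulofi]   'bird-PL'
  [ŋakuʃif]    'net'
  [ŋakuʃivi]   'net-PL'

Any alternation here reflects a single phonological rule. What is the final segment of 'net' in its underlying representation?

In [ŋakuʃif] and [ŋakuʃivi] the final segment of 'net' alternates: [f] ~ [v].
If /f/ were underlying and a rule turned it into [v] before the PL suffix, 'bird' would also alternate; but it has [f] in both [ʃimulof] and [ʃimulofi].
Therefore /v/ is basic and [f] is derived by word-final obstruent devoicing (voiced obstruents become voiceless word-finally).

/v/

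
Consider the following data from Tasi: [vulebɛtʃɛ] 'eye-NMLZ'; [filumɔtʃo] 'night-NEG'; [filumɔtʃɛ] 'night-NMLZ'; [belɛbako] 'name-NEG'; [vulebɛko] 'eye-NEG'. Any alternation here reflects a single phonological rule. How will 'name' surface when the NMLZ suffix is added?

[belɛbatʃɛ]

In [vulebɛko] and [vulebɛtʃɛ] the final segment of 'eye' alternates: [k] ~ [tʃ].
The stem 'night' ([filumɔtʃo], [filumɔtʃɛ]) shows [tʃ] unchanged in both environments, so [tʃ] cannot be basic with [k] derived before the NEG suffix.
Therefore /k/ is basic and [tʃ] is derived by palatalization before a front vowel (/k/ becomes palato-alveolar [tʃ] before a front vowel).
From [belɛbako] the stem 'name' is /belɛbak/; before a front vowel this yields [belɛbatʃɛ].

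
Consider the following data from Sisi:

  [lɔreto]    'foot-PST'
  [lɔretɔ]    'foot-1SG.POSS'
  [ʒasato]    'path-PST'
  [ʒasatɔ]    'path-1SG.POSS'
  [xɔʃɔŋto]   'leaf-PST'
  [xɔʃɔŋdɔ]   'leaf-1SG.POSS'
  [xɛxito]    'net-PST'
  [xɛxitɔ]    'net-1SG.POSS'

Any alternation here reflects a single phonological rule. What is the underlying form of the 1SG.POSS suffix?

The 1SG.POSS morpheme has two allomorphs, [-dɔ] and [-tɔ].
The PST suffix, which begins with [t], is invariant after every stem; so [t] is not altered by any rule here.
So the underlying form is /-dɔ/, and voiced stops become voiceless after a vowel.

/-dɔ/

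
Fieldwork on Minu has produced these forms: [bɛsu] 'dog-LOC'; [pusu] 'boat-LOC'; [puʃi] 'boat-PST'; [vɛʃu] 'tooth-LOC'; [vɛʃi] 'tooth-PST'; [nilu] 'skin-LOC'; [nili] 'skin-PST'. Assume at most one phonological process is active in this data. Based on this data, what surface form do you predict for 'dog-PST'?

[bɛʃi]

The root 'boat' surfaces as [pusu] and [puʃi], with a stem-final [s] ~ [ʃ] alternation.
If /ʃ/ were underlying and a rule turned it into [s] before the LOC suffix, 'tooth' would also alternate; but it has [ʃ] in both [vɛʃu] and [vɛʃi].
So /s/ is underlying, and a rule of palatalization before a front vowel — /s/ becomes palato-alveolar [ʃ] before a front vowel — gives [ʃ].
From [bɛsu] the stem 'dog' is /bɛs/; before a front vowel this yields [bɛʃi].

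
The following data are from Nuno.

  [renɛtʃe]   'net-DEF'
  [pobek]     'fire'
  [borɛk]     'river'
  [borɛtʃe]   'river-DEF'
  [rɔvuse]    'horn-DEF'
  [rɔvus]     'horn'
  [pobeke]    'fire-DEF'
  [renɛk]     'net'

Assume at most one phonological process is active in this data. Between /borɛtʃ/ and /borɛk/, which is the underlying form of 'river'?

/borɛtʃ/

'river' shows [k] ~ [tʃ] at the end of the stem ([borɛk] vs [borɛtʃe]).
Compare 'fire', with invariant [k] in [pobek] and [pobeke]: an analysis with underlying /k/ and a rule producing [tʃ] before the DEF suffix would wrongly predict alternation here too.
So /tʃ/ is underlying, and a rule of depalatalization — palato-alveolar /tʃ/ becomes [k] when no front vowel follows — gives [k].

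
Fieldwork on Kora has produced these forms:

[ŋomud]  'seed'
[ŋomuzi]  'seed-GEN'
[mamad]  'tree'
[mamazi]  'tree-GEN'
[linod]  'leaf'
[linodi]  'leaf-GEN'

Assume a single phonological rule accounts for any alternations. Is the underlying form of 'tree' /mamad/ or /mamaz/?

In [mamad] and [mamazi] the final segment of 'tree' alternates: [d] ~ [z].
If /d/ were underlying and a rule turned it into [z] before the GEN suffix, 'leaf' would also alternate; but it has [d] in both [linod] and [linodi].
So /z/ is underlying, and a rule of word-final hardening — voiced fricatives become stops word-finally — gives [d].

/mamaz/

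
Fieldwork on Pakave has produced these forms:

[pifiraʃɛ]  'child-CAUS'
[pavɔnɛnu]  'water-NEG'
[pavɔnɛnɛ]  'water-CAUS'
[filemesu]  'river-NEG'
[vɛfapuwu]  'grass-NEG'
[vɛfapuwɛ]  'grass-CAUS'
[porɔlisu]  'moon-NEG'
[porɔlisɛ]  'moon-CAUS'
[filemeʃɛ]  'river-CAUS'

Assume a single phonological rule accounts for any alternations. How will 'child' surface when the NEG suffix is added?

[pifirasu]

In [filemesu] and [filemeʃɛ] the final segment of 'river' alternates: [s] ~ [ʃ].
If /s/ were underlying and a rule turned it into [ʃ] before the CAUS suffix, 'moon' would also alternate; but it has [s] in both [porɔlisu] and [porɔlisɛ].
The underlying segment must be /ʃ/; palato-alveolar /ʃ/ becomes [s] when no front vowel follows, yielding [s] there.
From [pifiraʃɛ] the stem 'child' is /pifiraʃ/; when no front vowel follows this yields [pifirasu].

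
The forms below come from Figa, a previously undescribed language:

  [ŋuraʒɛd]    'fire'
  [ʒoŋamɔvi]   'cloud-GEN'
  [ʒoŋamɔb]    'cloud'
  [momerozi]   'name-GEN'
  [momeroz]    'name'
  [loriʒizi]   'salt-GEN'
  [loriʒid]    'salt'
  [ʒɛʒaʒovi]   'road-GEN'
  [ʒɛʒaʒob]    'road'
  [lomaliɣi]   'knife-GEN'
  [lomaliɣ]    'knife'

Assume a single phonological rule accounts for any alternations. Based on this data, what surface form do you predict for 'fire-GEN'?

[ŋuraʒɛzi]

The root 'salt' surfaces as [loriʒizi] and [loriʒid], with a stem-final [z] ~ [d] alternation.
If /z/ were underlying and a rule turned it into [d] in isolation, 'name' would also alternate; but it has [z] in both [momerozi] and [momeroz].
Therefore /d/ is basic and [z] is derived by intervocalic spirantization (voiced stops become fricatives between vowels).
From [ŋuraʒɛd] the stem 'fire' is /ŋuraʒɛd/; between vowels this yields [ŋuraʒɛzi].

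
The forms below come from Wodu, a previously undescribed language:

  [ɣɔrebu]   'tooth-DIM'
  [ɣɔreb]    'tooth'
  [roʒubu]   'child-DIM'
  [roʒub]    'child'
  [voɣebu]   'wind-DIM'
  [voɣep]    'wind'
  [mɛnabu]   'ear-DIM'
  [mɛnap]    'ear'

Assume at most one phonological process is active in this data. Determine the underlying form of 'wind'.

/voɣep/

'wind' shows [b] ~ [p] at the end of the stem ([voɣebu] vs [voɣep]).
If /b/ were underlying and a rule turned it into [p] in isolation, 'child' would also alternate; but it has [b] in both [roʒubu] and [roʒub].
Therefore /p/ is basic and [b] is derived by intervocalic voicing (voiceless stops become voiced between vowels).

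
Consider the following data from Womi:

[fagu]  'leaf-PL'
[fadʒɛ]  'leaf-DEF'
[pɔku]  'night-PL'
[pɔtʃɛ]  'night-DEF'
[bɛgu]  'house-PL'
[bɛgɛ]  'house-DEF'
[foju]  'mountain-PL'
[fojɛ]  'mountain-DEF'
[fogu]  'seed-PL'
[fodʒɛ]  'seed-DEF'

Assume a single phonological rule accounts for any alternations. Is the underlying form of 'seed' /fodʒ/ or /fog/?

/fodʒ/

'seed' shows [g] ~ [dʒ] at the end of the stem ([fogu] vs [fodʒɛ]).
But 'house' keeps [g] in both environments ([bɛgu], [bɛgɛ]), so there is no rule changing /g/ to [dʒ] before the DEF suffix.
Therefore /dʒ/ is basic and [g] is derived by depalatalization (palato-alveolar /tʃ/ and /dʒ/ become [k] and [g] when no front vowel follows).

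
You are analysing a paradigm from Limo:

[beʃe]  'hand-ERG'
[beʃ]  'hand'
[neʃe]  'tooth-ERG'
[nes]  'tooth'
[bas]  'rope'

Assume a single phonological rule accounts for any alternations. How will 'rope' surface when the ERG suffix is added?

[baʃe]

In [neʃe] and [nes] the final segment of 'tooth' alternates: [ʃ] ~ [s].
If /ʃ/ were underlying and a rule turned it into [s] in isolation, 'hand' would also alternate; but it has [ʃ] in both [beʃe] and [beʃ].
The alternation reflects palatalization before a front vowel: /s/ becomes palato-alveolar [ʃ] before a front vowel. /s/ is underlying.
The one attested form of 'rope', [bas], shows underlying /bas/. Applying the same rule before a front vowel gives [baʃe].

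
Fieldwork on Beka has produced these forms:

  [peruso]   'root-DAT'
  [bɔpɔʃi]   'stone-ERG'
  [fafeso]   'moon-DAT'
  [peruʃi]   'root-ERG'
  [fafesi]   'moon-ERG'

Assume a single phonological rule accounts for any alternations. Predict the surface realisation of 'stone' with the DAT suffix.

'root' shows [ʃ] ~ [s] at the end of the stem ([peruʃi] vs [peruso]).
If /s/ were underlying and a rule turned it into [ʃ] before the ERG suffix, 'moon' would also alternate; but it has [s] in both [fafesi] and [fafeso].
The alternation reflects depalatalization: palato-alveolar /ʃ/ becomes [s] when no front vowel follows. /ʃ/ is underlying.
The one attested form of 'stone', [bɔpɔʃi], shows underlying /bɔpɔʃ/. Applying the same rule when no front vowel follows gives [bɔpɔso].

[bɔpɔso]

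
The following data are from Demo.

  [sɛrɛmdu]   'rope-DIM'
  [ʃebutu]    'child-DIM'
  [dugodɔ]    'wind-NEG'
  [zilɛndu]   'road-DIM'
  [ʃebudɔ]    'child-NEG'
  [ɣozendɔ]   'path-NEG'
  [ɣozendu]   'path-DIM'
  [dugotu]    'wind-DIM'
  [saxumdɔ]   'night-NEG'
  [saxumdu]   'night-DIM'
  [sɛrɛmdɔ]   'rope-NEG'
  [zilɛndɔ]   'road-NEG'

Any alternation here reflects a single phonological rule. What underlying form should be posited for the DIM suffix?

/-tu/

The DIM suffix surfaces as [-du] and [-tu], depending on the final segment of the stem.
The NEG suffix, which begins with [d], is invariant after every stem; so [d] is not altered by any rule here.
So the underlying form is /-tu/, and voiceless stops become voiced after a nasal.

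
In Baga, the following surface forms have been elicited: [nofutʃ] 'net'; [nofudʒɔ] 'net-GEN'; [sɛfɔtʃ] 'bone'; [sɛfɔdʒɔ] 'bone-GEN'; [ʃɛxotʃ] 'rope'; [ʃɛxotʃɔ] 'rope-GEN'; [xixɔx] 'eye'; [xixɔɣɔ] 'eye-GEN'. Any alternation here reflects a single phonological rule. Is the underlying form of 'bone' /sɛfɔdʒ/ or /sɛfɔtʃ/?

'bone' shows [tʃ] ~ [dʒ] at the end of the stem ([sɛfɔtʃ] vs [sɛfɔdʒɔ]).
Compare 'rope', with invariant [tʃ] in [ʃɛxotʃ] and [ʃɛxotʃɔ]: an analysis with underlying /tʃ/ and a rule producing [dʒ] before the GEN suffix would wrongly predict alternation here too.
The alternation reflects word-final obstruent devoicing: voiced obstruents become voiceless word-finally. /dʒ/ is underlying.

/sɛfɔdʒ/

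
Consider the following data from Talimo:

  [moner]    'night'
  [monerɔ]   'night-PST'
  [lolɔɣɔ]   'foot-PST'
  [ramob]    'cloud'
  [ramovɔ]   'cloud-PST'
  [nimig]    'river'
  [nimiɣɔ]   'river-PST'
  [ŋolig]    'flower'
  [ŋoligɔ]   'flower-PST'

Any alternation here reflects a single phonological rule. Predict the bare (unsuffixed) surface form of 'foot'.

The stem for 'river' ends in [g] in [nimig] but [ɣ] in [nimiɣɔ].
If /g/ were underlying and a rule turned it into [ɣ] before the PST suffix, 'flower' would also alternate; but it has [g] in both [ŋolig] and [ŋoligɔ].
So /ɣ/ is underlying, and a rule of word-final hardening — voiced fricatives become stops word-finally — gives [g].
From [lolɔɣɔ] the stem 'foot' is /lolɔɣ/; word-finally this yields [lolɔg].

[lolɔg]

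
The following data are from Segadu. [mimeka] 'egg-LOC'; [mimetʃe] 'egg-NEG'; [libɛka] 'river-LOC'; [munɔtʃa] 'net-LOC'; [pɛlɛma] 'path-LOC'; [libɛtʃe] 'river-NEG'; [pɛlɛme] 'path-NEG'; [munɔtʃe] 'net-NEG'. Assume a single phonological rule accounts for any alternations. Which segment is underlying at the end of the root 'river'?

'river' shows [tʃ] ~ [k] at the end of the stem ([libɛtʃe] vs [libɛka]).
Compare 'net', with invariant [tʃ] in [munɔtʃe] and [munɔtʃa]: an analysis with underlying /tʃ/ and a rule producing [k] before the LOC suffix would wrongly predict alternation here too.
Therefore /k/ is basic and [tʃ] is derived by palatalization before a front vowel (/k/ becomes palato-alveolar [tʃ] before a front vowel).

/k/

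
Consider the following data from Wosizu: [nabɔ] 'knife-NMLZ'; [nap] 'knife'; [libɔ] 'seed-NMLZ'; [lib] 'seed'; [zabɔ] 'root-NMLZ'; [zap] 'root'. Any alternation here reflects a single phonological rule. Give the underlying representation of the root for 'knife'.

/nap/

The stem for 'knife' ends in [b] in [nabɔ] but [p] in [nap].
If /b/ were underlying and a rule turned it into [p] in isolation, 'seed' would also alternate; but it has [b] in both [libɔ] and [lib].
The alternation reflects intervocalic voicing: voiceless stops become voiced between vowels. /p/ is underlying.
The underlying form of 'knife' is therefore /nap/.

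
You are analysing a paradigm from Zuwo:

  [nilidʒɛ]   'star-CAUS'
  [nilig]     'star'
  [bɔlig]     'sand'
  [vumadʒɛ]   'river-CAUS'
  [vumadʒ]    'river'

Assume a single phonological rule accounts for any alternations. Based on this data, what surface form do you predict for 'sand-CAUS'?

[bɔlidʒɛ]

'star' shows [dʒ] ~ [g] at the end of the stem ([nilidʒɛ] vs [nilig]).
Compare 'river', with invariant [dʒ] in [vumadʒɛ] and [vumadʒ]: an analysis with underlying /dʒ/ and a rule producing [g] in isolation would wrongly predict alternation here too.
The underlying segment must be /g/; /g/ becomes palato-alveolar [dʒ] before a front vowel, yielding [dʒ] there.
From [bɔlig] the stem 'sand' is /bɔlig/; before a front vowel this yields [bɔlidʒɛ].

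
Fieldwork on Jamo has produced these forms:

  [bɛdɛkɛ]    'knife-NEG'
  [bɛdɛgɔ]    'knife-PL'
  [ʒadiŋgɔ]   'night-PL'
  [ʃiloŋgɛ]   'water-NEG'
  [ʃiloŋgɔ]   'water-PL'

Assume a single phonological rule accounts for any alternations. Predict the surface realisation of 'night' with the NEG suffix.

The NEG morpheme has two allomorphs, [-gɛ] and [-kɛ].
By contrast the PL suffix keeps its initial [g] throughout — that segment must be underlying.
The NEG suffix is therefore /-kɛ/ underlyingly, with post-nasal voicing: voiceless stops become voiced after a nasal.
After 'night', which ends in a nasal, the suffix surfaces as [-gɛ], giving [ʒadiŋgɛ].

[ʒadiŋgɛ]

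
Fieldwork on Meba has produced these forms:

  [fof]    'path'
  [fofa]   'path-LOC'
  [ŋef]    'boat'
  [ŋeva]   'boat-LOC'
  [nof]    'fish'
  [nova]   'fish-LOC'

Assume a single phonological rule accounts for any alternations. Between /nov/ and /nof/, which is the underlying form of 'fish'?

'fish' shows [f] ~ [v] at the end of the stem ([nof] vs [nova]).
Compare 'path', with invariant [f] in [fof] and [fofa]: an analysis with underlying /f/ and a rule producing [v] before the LOC suffix would wrongly predict alternation here too.
Therefore /v/ is basic and [f] is derived by word-final obstruent devoicing (voiced obstruents become voiceless word-finally).

/nov/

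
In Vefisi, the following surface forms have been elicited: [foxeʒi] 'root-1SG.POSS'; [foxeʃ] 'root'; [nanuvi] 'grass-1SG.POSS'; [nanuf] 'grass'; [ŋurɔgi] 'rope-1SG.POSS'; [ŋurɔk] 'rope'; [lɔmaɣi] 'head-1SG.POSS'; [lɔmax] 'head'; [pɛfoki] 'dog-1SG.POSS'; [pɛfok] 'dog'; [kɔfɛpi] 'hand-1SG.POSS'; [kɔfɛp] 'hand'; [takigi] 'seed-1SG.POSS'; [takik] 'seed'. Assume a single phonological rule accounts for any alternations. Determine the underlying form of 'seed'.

/takig/

The stem for 'seed' ends in [g] in [takigi] but [k] in [takik].
But 'dog' keeps [k] in both environments ([pɛfoki], [pɛfok]), so there is no rule changing /k/ to [g] before the 1SG.POSS suffix.
Therefore /g/ is basic and [k] is derived by word-final obstruent devoicing (voiced obstruents become voiceless word-finally).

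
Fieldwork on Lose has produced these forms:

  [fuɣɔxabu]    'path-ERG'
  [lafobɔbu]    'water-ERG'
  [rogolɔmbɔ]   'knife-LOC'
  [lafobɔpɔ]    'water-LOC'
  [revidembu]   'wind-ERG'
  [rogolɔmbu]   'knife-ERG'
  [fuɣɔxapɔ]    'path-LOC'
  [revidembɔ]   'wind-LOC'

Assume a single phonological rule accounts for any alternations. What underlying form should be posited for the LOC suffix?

The LOC suffix surfaces as [-bɔ] and [-pɔ], depending on the final segment of the stem.
By contrast the ERG suffix keeps its initial [b] throughout — that segment must be underlying.
So the underlying form is /-pɔ/, and voiceless stops become voiced after a nasal.

/-pɔ/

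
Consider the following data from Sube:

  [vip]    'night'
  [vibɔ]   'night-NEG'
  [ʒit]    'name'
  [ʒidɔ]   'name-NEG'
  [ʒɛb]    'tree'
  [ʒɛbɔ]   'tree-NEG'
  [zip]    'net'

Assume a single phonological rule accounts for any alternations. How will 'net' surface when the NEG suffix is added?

[zibɔ]

In [vip] and [vibɔ] the final segment of 'night' alternates: [p] ~ [b].
If /b/ were underlying and a rule turned it into [p] in isolation, 'tree' would also alternate; but it has [b] in both [ʒɛb] and [ʒɛbɔ].
The alternation reflects intervocalic voicing: voiceless stops become voiced between vowels. /p/ is underlying.
From [zip] the stem 'net' is /zip/; between vowels this yields [zibɔ].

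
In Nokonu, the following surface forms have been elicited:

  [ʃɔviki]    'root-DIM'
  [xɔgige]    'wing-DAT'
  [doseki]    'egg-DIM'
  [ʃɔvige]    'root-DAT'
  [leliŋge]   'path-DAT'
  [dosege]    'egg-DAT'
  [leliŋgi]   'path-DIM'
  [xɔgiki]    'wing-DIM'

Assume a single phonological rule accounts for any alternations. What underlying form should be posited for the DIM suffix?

The DIM morpheme has two allomorphs, [-gi] and [-ki].
By contrast the DAT suffix keeps its initial [g] throughout — that segment must be underlying.
The DIM suffix is therefore /-ki/ underlyingly, with post-nasal voicing: voiceless stops become voiced after a nasal.

/-ki/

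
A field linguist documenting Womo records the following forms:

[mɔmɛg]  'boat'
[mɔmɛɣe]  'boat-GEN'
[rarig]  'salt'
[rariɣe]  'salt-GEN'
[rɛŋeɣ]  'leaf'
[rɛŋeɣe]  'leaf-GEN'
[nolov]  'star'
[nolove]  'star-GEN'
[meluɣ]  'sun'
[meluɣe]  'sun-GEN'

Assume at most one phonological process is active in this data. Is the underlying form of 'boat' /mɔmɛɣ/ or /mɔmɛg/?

/mɔmɛg/

The root 'boat' surfaces as [mɔmɛg] and [mɔmɛɣe], with a stem-final [g] ~ [ɣ] alternation.
The stem 'leaf' ([rɛŋeɣ], [rɛŋeɣe]) shows [ɣ] unchanged in both environments, so [ɣ] cannot be basic with [g] derived in isolation.
The alternation reflects intervocalic spirantization: voiced stops become fricatives between vowels. /g/ is underlying.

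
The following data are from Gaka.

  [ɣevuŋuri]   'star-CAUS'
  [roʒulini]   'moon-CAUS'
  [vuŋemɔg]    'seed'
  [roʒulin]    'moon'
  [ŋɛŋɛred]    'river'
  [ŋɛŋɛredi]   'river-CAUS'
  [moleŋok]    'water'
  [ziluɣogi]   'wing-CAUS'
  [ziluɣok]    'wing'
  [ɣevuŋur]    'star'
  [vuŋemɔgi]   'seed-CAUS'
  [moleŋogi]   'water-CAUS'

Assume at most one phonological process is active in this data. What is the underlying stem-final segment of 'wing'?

/k/

The stem for 'wing' ends in [g] in [ziluɣogi] but [k] in [ziluɣok].
The stem 'seed' ([vuŋemɔgi], [vuŋemɔg]) shows [g] unchanged in both environments, so [g] cannot be basic with [k] derived in isolation.
The underlying segment must be /k/; voiceless stops become voiced between vowels, yielding [g] there.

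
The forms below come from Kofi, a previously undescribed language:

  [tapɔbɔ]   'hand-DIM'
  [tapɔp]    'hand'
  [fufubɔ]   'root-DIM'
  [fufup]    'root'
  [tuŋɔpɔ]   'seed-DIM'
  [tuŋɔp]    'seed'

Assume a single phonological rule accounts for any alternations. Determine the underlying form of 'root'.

/fufub/

'root' shows [b] ~ [p] at the end of the stem ([fufubɔ] vs [fufup]).
But 'seed' keeps [p] in both environments ([tuŋɔpɔ], [tuŋɔp]), so there is no rule changing /p/ to [b] before the DIM suffix.
Therefore /b/ is basic and [p] is derived by word-final obstruent devoicing (voiced obstruents become voiceless word-finally).
Hence 'root' is /fufub/ underlyingly.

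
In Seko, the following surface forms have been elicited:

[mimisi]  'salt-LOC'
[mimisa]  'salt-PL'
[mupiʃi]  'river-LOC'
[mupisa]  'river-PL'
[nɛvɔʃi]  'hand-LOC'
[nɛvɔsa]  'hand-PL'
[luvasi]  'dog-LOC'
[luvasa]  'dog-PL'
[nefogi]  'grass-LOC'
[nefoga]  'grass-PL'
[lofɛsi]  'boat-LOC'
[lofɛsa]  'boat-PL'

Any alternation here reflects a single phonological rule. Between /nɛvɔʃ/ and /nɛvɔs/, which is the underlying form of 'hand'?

/nɛvɔʃ/

The root 'hand' surfaces as [nɛvɔʃi] and [nɛvɔsa], with a stem-final [ʃ] ~ [s] alternation.
If /s/ were underlying and a rule turned it into [ʃ] before the LOC suffix, 'dog' would also alternate; but it has [s] in both [luvasi] and [luvasa].
So /ʃ/ is underlying, and a rule of depalatalization — palato-alveolar /ʃ/ becomes [s] when no front vowel follows — gives [s].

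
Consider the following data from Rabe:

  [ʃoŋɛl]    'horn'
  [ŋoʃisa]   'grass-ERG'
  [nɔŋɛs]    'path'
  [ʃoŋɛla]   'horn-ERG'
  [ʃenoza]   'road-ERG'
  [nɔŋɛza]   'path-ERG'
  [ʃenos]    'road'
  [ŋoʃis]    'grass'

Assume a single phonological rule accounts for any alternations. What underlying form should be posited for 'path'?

/nɔŋɛz/

The stem for 'path' ends in [z] in [nɔŋɛza] but [s] in [nɔŋɛs].
But 'grass' keeps [s] in both environments ([ŋoʃisa], [ŋoʃis]), so there is no rule changing /s/ to [z] before the ERG suffix.
So /z/ is underlying, and a rule of word-final obstruent devoicing — voiced obstruents become voiceless word-finally — gives [s].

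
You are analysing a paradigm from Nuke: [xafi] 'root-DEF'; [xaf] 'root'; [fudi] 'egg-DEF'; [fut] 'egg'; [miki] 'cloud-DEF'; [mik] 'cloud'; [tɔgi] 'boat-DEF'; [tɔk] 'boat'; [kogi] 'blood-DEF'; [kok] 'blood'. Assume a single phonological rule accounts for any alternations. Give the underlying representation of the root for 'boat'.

/tɔg/

'boat' shows [g] ~ [k] at the end of the stem ([tɔgi] vs [tɔk]).
But 'cloud' keeps [k] in both environments ([miki], [mik]), so there is no rule changing /k/ to [g] before the DEF suffix.
The underlying segment must be /g/; voiced obstruents become voiceless word-finally, yielding [k] there.
So 'boat' = /tɔg/.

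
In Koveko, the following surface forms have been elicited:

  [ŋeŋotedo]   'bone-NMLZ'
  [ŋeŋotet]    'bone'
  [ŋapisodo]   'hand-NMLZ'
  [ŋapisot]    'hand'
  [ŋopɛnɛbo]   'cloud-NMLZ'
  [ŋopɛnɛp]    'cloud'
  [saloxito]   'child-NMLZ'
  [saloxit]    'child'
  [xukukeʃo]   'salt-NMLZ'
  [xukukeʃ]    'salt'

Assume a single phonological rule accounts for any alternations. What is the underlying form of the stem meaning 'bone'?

/ŋeŋoted/

The stem for 'bone' ends in [d] in [ŋeŋotedo] but [t] in [ŋeŋotet].
The stem 'child' ([saloxito], [saloxit]) shows [t] unchanged in both environments, so [t] cannot be basic with [d] derived before the NMLZ suffix.
So /d/ is underlying, and a rule of word-final obstruent devoicing — voiced obstruents become voiceless word-finally — gives [t].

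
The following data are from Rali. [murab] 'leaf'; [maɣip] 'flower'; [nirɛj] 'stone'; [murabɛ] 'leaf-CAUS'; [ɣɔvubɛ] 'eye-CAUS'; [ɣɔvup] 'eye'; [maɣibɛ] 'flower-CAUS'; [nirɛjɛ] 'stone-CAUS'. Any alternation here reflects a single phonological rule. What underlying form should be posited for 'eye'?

/ɣɔvup/

The stem for 'eye' ends in [p] in [ɣɔvup] but [b] in [ɣɔvubɛ].
The stem 'leaf' ([murab], [murabɛ]) shows [b] unchanged in both environments, so [b] cannot be basic with [p] derived in isolation.
The underlying segment must be /p/; voiceless stops become voiced between vowels, yielding [b] there.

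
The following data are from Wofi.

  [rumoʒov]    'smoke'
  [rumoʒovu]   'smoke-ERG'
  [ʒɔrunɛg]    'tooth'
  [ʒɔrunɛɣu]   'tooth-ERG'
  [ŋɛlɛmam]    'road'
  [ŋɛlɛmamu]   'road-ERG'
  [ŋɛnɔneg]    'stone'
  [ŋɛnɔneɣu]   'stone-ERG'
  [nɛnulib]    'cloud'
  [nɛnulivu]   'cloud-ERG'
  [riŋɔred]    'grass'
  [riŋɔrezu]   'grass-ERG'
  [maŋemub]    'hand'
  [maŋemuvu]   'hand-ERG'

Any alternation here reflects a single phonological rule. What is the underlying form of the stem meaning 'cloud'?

/nɛnulib/

The stem for 'cloud' ends in [b] in [nɛnulib] but [v] in [nɛnulivu].
But 'smoke' keeps [v] in both environments ([rumoʒov], [rumoʒovu]), so there is no rule changing /v/ to [b] in isolation.
So /b/ is underlying, and a rule of intervocalic spirantization — voiced stops become fricatives between vowels — gives [v].
Hence 'cloud' is /nɛnulib/ underlyingly.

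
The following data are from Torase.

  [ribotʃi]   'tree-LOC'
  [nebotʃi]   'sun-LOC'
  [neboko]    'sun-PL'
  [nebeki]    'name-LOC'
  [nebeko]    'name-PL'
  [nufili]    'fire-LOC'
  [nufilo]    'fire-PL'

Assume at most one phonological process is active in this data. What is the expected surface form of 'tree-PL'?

The stem for 'sun' ends in [tʃ] in [nebotʃi] but [k] in [neboko].
But 'name' keeps [k] in both environments ([nebeki], [nebeko]), so there is no rule changing /k/ to [tʃ] before the LOC suffix.
So /tʃ/ is underlying, and a rule of depalatalization — palato-alveolar /tʃ/ becomes [k] when no front vowel follows — gives [k].
The one attested form of 'tree', [ribotʃi], shows underlying /ribotʃ/. Applying the same rule when no front vowel follows gives [riboko].

[riboko]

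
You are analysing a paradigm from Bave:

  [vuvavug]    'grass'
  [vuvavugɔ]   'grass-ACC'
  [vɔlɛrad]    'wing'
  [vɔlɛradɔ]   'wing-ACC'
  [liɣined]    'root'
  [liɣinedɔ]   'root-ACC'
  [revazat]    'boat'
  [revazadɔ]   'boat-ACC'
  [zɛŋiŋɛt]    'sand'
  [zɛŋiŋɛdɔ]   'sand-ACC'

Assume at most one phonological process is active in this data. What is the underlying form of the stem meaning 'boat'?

The stem for 'boat' ends in [t] in [revazat] but [d] in [revazadɔ].
Compare 'root', with invariant [d] in [liɣined] and [liɣinedɔ]: an analysis with underlying /d/ and a rule producing [t] in isolation would wrongly predict alternation here too.
The alternation reflects intervocalic voicing: voiceless stops become voiced between vowels. /t/ is underlying.

/revazat/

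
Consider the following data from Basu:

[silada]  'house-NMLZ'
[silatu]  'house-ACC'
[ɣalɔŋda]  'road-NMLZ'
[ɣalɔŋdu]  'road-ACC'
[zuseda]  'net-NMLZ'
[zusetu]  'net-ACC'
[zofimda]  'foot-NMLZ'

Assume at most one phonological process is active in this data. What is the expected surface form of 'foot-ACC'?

The ACC morpheme has two allomorphs, [-du] and [-tu].
The NMLZ suffix, which begins with [d], is invariant after every stem; so [d] is not altered by any rule here.
The ACC suffix is therefore /-tu/ underlyingly, with post-nasal voicing: voiceless stops become voiced after a nasal.
After 'foot', which ends in a nasal, the suffix surfaces as [-du], giving [zofimdu].

[zofimdu]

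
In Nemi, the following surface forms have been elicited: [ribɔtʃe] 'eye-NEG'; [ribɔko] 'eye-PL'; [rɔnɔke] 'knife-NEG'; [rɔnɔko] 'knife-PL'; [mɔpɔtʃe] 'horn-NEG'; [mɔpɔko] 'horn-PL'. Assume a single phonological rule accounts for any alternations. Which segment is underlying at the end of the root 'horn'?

'horn' shows [tʃ] ~ [k] at the end of the stem ([mɔpɔtʃe] vs [mɔpɔko]).
The stem 'knife' ([rɔnɔke], [rɔnɔko]) shows [k] unchanged in both environments, so [k] cannot be basic with [tʃ] derived before the NEG suffix.
Therefore /tʃ/ is basic and [k] is derived by depalatalization (palato-alveolar /tʃ/ becomes [k] when no front vowel follows).

/tʃ/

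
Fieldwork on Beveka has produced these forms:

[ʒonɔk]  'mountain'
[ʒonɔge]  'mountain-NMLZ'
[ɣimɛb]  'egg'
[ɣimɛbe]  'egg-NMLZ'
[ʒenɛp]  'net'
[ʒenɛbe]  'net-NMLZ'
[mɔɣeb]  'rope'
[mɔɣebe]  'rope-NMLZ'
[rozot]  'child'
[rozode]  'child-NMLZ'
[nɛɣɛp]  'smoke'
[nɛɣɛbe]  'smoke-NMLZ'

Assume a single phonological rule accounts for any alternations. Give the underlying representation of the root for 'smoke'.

/nɛɣɛp/

The root 'smoke' surfaces as [nɛɣɛp] and [nɛɣɛbe], with a stem-final [p] ~ [b] alternation.
But 'rope' keeps [b] in both environments ([mɔɣeb], [mɔɣebe]), so there is no rule changing /b/ to [p] in isolation.
So /p/ is underlying, and a rule of intervocalic voicing — voiceless stops become voiced between vowels — gives [b].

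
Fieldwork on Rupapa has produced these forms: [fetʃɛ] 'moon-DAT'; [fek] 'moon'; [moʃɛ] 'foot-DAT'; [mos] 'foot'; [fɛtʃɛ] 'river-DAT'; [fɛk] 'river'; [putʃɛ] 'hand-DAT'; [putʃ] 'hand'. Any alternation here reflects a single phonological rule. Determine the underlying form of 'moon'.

/fek/

'moon' shows [tʃ] ~ [k] at the end of the stem ([fetʃɛ] vs [fek]).
Compare 'hand', with invariant [tʃ] in [putʃɛ] and [putʃ]: an analysis with underlying /tʃ/ and a rule producing [k] in isolation would wrongly predict alternation here too.
The underlying segment must be /k/; /k/ and /s/ become palato-alveolar [tʃ] and [ʃ] before a front vowel, yielding [tʃ] there.
So 'moon' = /fek/.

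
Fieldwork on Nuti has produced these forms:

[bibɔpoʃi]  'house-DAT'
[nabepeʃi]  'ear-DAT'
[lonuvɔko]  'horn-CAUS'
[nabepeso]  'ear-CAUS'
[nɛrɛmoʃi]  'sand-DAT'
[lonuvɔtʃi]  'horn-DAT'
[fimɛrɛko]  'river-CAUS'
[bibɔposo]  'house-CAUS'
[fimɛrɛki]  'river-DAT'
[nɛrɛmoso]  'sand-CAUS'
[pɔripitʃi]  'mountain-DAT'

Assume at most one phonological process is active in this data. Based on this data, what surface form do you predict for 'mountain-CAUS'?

[pɔripiko]

In [lonuvɔtʃi] and [lonuvɔko] the final segment of 'horn' alternates: [tʃ] ~ [k].
But 'river' keeps [k] in both environments ([fimɛrɛki], [fimɛrɛko]), so there is no rule changing /k/ to [tʃ] before the DAT suffix.
So /tʃ/ is underlying, and a rule of depalatalization — palato-alveolar /tʃ/ and /ʃ/ become [k] and [s] when no front vowel follows — gives [k].
From [pɔripitʃi] the stem 'mountain' is /pɔripitʃ/; when no front vowel follows this yields [pɔripiko].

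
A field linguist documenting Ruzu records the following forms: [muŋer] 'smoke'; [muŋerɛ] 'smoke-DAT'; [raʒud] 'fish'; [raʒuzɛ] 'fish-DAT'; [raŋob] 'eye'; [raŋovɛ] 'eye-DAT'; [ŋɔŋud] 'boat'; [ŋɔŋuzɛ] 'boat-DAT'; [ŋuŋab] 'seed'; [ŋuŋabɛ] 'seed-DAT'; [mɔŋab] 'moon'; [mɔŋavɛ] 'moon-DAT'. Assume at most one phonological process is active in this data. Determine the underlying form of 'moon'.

'moon' shows [b] ~ [v] at the end of the stem ([mɔŋab] vs [mɔŋavɛ]).
The stem 'seed' ([ŋuŋab], [ŋuŋabɛ]) shows [b] unchanged in both environments, so [b] cannot be basic with [v] derived before the DAT suffix.
Therefore /v/ is basic and [b] is derived by word-final hardening (voiced fricatives become stops word-finally).
Hence 'moon' is /mɔŋav/ underlyingly.

/mɔŋav/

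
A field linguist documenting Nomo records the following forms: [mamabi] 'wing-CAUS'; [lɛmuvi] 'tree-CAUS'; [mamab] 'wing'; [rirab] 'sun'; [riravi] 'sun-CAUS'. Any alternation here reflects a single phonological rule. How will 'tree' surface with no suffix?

The root 'sun' surfaces as [riravi] and [rirab], with a stem-final [v] ~ [b] alternation.
The stem 'wing' ([mamabi], [mamab]) shows [b] unchanged in both environments, so [b] cannot be basic with [v] derived before the CAUS suffix.
So /v/ is underlying, and a rule of word-final hardening — voiced fricatives become stops word-finally — gives [b].
The one attested form of 'tree', [lɛmuvi], shows underlying /lɛmuv/. Applying the same rule word-finally gives [lɛmub].

[lɛmub]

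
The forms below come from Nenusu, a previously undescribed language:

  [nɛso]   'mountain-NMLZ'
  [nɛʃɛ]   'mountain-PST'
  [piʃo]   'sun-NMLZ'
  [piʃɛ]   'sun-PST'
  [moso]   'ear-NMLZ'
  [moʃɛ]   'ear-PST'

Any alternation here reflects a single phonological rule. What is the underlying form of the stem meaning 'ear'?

/mos/

In [moso] and [moʃɛ] the final segment of 'ear' alternates: [s] ~ [ʃ].
The stem 'sun' ([piʃo], [piʃɛ]) shows [ʃ] unchanged in both environments, so [ʃ] cannot be basic with [s] derived before the NMLZ suffix.
So /s/ is underlying, and a rule of palatalization before a front vowel — /s/ becomes palato-alveolar [ʃ] before a front vowel — gives [ʃ].
Hence 'ear' is /mos/ underlyingly.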